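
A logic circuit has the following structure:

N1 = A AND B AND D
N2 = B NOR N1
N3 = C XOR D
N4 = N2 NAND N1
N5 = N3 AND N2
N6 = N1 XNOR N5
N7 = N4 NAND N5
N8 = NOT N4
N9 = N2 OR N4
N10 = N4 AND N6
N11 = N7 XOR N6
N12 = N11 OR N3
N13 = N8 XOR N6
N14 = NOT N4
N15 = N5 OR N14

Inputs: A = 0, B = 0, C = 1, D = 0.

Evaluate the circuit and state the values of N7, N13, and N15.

N7 = 0, N13 = 0, N15 = 1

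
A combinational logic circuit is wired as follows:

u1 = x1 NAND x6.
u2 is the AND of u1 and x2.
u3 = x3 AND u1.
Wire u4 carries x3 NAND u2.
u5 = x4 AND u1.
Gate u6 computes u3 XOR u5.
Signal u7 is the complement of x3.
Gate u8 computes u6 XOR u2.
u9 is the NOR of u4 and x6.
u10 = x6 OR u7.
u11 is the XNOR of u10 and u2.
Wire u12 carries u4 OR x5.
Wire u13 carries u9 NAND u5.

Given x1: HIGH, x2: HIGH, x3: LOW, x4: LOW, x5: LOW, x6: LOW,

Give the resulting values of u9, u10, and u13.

u9 = LOW, u10 = HIGH, u13 = HIGH

u1 = x1 NAND x6 = HIGH NAND LOW = HIGH
u2 = u1 AND x2 = HIGH AND HIGH = HIGH
u4 = x3 NAND u2 = LOW NAND HIGH = HIGH
u5 = x4 AND u1 = LOW AND HIGH = LOW
u7 = NOT x3 = NOT LOW = HIGH
u9 = u4 NOR x6 = HIGH NOR LOW = LOW
u10 = x6 OR u7 = LOW OR HIGH = HIGH
u13 = u9 NAND u5 = LOW NAND LOW = HIGH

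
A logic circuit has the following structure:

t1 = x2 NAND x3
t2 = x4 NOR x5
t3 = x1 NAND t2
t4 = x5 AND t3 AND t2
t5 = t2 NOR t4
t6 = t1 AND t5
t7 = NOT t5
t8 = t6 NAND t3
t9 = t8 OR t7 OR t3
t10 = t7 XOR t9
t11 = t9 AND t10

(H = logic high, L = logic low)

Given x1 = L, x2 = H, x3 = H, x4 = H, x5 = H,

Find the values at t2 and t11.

t2 = L, t11 = H

t1 = x2 NAND x3 = H NAND H = L
t2 = x4 NOR x5 = H NOR H = L
t3 = x1 NAND t2 = L NAND L = H
t4 = x5 AND t3 AND t2 = H AND H AND L = L
t5 = t2 NOR t4 = L NOR L = H
t6 = t1 AND t5 = L AND H = L
t7 = NOT t5 = NOT H = L
t8 = t6 NAND t3 = L NAND H = H
t9 = t8 OR t7 OR t3 = H OR L OR H = H
t10 = t7 XOR t9 = L XOR H = H
t11 = t9 AND t10 = H AND H = H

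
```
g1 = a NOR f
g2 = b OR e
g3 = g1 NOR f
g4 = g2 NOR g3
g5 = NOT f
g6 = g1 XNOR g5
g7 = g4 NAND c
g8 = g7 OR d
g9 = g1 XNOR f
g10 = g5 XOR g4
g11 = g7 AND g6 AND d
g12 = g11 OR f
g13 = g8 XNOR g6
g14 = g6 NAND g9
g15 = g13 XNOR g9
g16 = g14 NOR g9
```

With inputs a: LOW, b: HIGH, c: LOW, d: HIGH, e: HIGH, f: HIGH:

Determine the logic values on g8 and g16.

g1 = a NOR f = LOW NOR HIGH = LOW
g2 = b OR e = HIGH OR HIGH = HIGH
g3 = g1 NOR f = LOW NOR HIGH = LOW
g4 = g2 NOR g3 = HIGH NOR LOW = LOW
g5 = NOT f = NOT HIGH = LOW
g6 = g1 XNOR g5 = LOW XNOR LOW = HIGH
g7 = g4 NAND c = LOW NAND LOW = HIGH
g8 = g7 OR d = HIGH OR HIGH = HIGH
g9 = g1 XNOR f = LOW XNOR HIGH = LOW
g14 = g6 NAND g9 = HIGH NAND LOW = HIGH
g16 = g14 NOR g9 = HIGH NOR LOW = LOW

g8 = HIGH; g16 = LOW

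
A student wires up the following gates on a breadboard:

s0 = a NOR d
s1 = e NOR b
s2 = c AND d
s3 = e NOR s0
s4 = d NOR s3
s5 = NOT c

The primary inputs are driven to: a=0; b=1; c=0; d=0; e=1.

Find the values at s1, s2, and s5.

s1 = 0, s2 = 0, s5 = 1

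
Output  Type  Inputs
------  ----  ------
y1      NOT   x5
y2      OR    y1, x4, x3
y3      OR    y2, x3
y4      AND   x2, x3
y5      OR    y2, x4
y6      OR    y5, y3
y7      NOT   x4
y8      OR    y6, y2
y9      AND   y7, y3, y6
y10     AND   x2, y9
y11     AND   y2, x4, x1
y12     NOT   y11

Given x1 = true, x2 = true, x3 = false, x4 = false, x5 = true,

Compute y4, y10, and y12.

y1 = NOT x5 = NOT true = false
y2 = y1 OR x4 OR x3 = false OR false OR false = false
y3 = y2 OR x3 = false OR false = false
y4 = x2 AND x3 = true AND false = false
y5 = y2 OR x4 = false OR false = false
y6 = y5 OR y3 = false OR false = false
y7 = NOT x4 = NOT false = true
y9 = y7 AND y3 AND y6 = true AND false AND false = false
y10 = x2 AND y9 = true AND false = false
y11 = y2 AND x4 AND x1 = false AND false AND true = false
y12 = NOT y11 = NOT false = true

y4 = false, y10 = false, y12 = true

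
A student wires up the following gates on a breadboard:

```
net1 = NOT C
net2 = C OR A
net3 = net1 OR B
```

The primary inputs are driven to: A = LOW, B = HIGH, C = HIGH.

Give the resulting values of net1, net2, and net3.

net1 = NOT C = NOT HIGH = LOW
net2 = C OR A = HIGH OR LOW = HIGH
net3 = net1 OR B = LOW OR HIGH = HIGH

net1 = LOW, net2 = HIGH, net3 = HIGH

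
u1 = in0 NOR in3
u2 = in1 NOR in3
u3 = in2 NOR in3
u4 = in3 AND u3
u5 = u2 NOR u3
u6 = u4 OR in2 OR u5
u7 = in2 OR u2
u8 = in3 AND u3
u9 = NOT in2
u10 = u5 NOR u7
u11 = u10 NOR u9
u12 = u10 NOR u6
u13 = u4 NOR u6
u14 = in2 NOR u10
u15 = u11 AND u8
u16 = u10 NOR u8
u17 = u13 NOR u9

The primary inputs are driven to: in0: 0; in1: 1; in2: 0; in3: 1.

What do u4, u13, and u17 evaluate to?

u4 = 0, u13 = 0, u17 = 0

u2 = in1 NOR in3 = 1 NOR 1 = 0
u3 = in2 NOR in3 = 0 NOR 1 = 0
u4 = in3 AND u3 = 1 AND 0 = 0
u5 = u2 NOR u3 = 0 NOR 0 = 1
u6 = u4 OR in2 OR u5 = 0 OR 0 OR 1 = 1
u9 = NOT in2 = NOT 0 = 1
u13 = u4 NOR u6 = 0 NOR 1 = 0
u17 = u13 NOR u9 = 0 NOR 1 = 0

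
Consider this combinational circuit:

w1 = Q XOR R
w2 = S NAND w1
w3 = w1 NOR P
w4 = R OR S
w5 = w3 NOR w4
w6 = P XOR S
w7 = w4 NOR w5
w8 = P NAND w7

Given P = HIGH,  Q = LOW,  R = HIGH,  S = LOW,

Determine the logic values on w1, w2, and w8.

w1 = HIGH  w2 = HIGH  w8 = HIGH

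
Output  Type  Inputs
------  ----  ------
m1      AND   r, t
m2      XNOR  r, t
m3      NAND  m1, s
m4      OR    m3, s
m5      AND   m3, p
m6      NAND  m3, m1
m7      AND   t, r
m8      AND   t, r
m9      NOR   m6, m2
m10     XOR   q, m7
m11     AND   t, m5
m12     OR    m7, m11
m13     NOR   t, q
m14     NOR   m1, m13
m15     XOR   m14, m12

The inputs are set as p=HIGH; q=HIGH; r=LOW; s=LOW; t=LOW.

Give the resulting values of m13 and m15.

m1 = r AND t = LOW AND LOW = LOW
m3 = m1 NAND s = LOW NAND LOW = HIGH
m5 = m3 AND p = HIGH AND HIGH = HIGH
m7 = t AND r = LOW AND LOW = LOW
m11 = t AND m5 = LOW AND HIGH = LOW
m12 = m7 OR m11 = LOW OR LOW = LOW
m13 = t NOR q = LOW NOR HIGH = LOW
m14 = m1 NOR m13 = LOW NOR LOW = HIGH
m15 = m14 XOR m12 = HIGH XOR LOW = HIGH

m13 = LOW, m15 = HIGH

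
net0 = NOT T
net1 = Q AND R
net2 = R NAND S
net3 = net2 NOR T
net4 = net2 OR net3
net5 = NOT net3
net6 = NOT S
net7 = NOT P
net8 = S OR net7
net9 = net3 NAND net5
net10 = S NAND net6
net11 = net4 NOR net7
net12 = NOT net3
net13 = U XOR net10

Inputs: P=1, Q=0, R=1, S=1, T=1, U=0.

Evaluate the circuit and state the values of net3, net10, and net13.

net2 = R NAND S = 1 NAND 1 = 0
net3 = net2 NOR T = 0 NOR 1 = 0
net6 = NOT S = NOT 1 = 0
net10 = S NAND net6 = 1 NAND 0 = 1
net13 = U XOR net10 = 0 XOR 1 = 1

net3 = 0; net10 = 1; net13 = 1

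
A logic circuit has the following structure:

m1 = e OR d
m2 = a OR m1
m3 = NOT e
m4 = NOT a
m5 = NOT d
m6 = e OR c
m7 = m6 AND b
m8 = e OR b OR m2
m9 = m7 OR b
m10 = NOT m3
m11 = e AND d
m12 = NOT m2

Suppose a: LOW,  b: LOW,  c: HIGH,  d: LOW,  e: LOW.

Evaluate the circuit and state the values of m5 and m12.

m1 = e OR d = LOW OR LOW = LOW
m2 = a OR m1 = LOW OR LOW = LOW
m5 = NOT d = NOT LOW = HIGH
m12 = NOT m2 = NOT LOW = HIGH

m5 = HIGH, m12 = HIGH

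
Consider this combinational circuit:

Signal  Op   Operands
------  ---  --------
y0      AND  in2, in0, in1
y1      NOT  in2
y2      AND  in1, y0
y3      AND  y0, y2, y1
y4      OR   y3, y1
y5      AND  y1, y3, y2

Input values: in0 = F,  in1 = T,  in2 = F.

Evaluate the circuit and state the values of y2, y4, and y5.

y0 = in2 AND in0 AND in1 = F AND F AND T = F
y1 = NOT in2 = NOT F = T
y2 = in1 AND y0 = T AND F = F
y3 = y0 AND y2 AND y1 = F AND F AND T = F
y4 = y3 OR y1 = F OR T = T
y5 = y1 AND y3 AND y2 = T AND F AND F = F

y2 = F; y4 = T; y5 = F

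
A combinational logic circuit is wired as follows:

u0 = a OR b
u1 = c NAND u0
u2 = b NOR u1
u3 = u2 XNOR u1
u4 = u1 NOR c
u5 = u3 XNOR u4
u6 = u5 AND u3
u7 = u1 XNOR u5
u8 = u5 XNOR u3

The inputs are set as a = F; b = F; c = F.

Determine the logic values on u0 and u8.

u0 = a OR b = F OR F = F
u1 = c NAND u0 = F NAND F = T
u2 = b NOR u1 = F NOR T = F
u3 = u2 XNOR u1 = F XNOR T = F
u4 = u1 NOR c = T NOR F = F
u5 = u3 XNOR u4 = F XNOR F = T
u8 = u5 XNOR u3 = T XNOR F = F

u0 = F, u8 = F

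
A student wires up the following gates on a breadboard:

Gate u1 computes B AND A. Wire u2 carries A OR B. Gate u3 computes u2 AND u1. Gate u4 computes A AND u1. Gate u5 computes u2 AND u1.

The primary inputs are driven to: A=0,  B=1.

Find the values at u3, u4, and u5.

u3 = 0, u4 = 0, u5 = 0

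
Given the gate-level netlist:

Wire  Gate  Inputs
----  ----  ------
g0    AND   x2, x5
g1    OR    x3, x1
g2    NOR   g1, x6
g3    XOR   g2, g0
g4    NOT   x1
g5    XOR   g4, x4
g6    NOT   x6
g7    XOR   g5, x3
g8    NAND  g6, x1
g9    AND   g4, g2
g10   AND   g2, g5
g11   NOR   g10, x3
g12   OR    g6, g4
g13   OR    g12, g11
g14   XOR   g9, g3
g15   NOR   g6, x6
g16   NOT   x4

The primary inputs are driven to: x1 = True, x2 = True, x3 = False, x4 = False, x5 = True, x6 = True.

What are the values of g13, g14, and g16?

g13 = True, g14 = True, g16 = True

g0 = x2 AND x5 = True AND True = True
g1 = x3 OR x1 = False OR True = True
g2 = g1 NOR x6 = True NOR True = False
g3 = g2 XOR g0 = False XOR True = True
g4 = NOT x1 = NOT True = False
g5 = g4 XOR x4 = False XOR False = False
g6 = NOT x6 = NOT True = False
g9 = g4 AND g2 = False AND False = False
g10 = g2 AND g5 = False AND False = False
g11 = g10 NOR x3 = False NOR False = True
g12 = g6 OR g4 = False OR False = False
g13 = g12 OR g11 = False OR True = True
g14 = g9 XOR g3 = False XOR True = True
g16 = NOT x4 = NOT False = True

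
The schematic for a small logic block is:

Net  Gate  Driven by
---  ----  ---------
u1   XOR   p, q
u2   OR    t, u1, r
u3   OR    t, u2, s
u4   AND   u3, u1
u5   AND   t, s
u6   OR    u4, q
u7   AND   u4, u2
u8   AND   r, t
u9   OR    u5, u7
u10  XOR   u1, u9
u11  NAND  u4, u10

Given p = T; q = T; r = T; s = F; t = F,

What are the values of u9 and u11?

u1 = p XOR q = T XOR T = F
u2 = t OR u1 OR r = F OR F OR T = T
u3 = t OR u2 OR s = F OR T OR F = T
u4 = u3 AND u1 = T AND F = F
u5 = t AND s = F AND F = F
u7 = u4 AND u2 = F AND T = F
u9 = u5 OR u7 = F OR F = F
u10 = u1 XOR u9 = F XOR F = F
u11 = u4 NAND u10 = F NAND F = T

u9 = F  u11 = T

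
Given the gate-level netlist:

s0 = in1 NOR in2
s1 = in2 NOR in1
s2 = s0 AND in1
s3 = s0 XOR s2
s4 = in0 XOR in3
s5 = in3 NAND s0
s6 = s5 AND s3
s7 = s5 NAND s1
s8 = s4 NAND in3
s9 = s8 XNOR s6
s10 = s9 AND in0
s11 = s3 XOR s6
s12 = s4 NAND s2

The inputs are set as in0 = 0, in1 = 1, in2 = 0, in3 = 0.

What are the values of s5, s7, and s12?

s5 = 1  s7 = 1  s12 = 1

s0 = in1 NOR in2 = 1 NOR 0 = 0
s1 = in2 NOR in1 = 0 NOR 1 = 0
s2 = s0 AND in1 = 0 AND 1 = 0
s4 = in0 XOR in3 = 0 XOR 0 = 0
s5 = in3 NAND s0 = 0 NAND 0 = 1
s7 = s5 NAND s1 = 1 NAND 0 = 1
s12 = s4 NAND s2 = 0 NAND 0 = 1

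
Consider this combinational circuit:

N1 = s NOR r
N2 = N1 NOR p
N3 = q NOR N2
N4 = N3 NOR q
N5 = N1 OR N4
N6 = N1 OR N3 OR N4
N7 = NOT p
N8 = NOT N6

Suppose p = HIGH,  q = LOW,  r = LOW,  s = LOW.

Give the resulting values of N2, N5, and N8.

N1 = s NOR r = LOW NOR LOW = HIGH
N2 = N1 NOR p = HIGH NOR HIGH = LOW
N3 = q NOR N2 = LOW NOR LOW = HIGH
N4 = N3 NOR q = HIGH NOR LOW = LOW
N5 = N1 OR N4 = HIGH OR LOW = HIGH
N6 = N1 OR N3 OR N4 = HIGH OR HIGH OR LOW = HIGH
N8 = NOT N6 = NOT HIGH = LOW

N2 = LOW; N5 = HIGH; N8 = LOW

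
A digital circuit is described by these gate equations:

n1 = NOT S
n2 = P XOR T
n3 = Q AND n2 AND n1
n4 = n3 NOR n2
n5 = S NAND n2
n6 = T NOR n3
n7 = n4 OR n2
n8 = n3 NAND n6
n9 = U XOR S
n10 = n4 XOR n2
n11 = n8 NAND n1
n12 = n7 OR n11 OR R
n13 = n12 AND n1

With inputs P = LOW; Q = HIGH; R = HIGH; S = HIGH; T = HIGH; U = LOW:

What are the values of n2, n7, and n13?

n1 = NOT S = NOT HIGH = LOW
n2 = P XOR T = LOW XOR HIGH = HIGH
n3 = Q AND n2 AND n1 = HIGH AND HIGH AND LOW = LOW
n4 = n3 NOR n2 = LOW NOR HIGH = LOW
n6 = T NOR n3 = HIGH NOR LOW = LOW
n7 = n4 OR n2 = LOW OR HIGH = HIGH
n8 = n3 NAND n6 = LOW NAND LOW = HIGH
n11 = n8 NAND n1 = HIGH NAND LOW = HIGH
n12 = n7 OR n11 OR R = HIGH OR HIGH OR HIGH = HIGH
n13 = n12 AND n1 = HIGH AND LOW = LOW

n2 = HIGH, n7 = HIGH, n13 = LOW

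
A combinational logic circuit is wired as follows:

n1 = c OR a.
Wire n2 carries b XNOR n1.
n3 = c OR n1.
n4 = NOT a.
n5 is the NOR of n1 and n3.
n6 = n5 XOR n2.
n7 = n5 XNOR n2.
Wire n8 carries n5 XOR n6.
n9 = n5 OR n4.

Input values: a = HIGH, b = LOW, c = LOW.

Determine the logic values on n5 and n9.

n5 = LOW; n9 = LOW

n1 = c OR a = LOW OR HIGH = HIGH
n3 = c OR n1 = LOW OR HIGH = HIGH
n4 = NOT a = NOT HIGH = LOW
n5 = n1 NOR n3 = HIGH NOR HIGH = LOW
n9 = n5 OR n4 = LOW OR LOW = LOW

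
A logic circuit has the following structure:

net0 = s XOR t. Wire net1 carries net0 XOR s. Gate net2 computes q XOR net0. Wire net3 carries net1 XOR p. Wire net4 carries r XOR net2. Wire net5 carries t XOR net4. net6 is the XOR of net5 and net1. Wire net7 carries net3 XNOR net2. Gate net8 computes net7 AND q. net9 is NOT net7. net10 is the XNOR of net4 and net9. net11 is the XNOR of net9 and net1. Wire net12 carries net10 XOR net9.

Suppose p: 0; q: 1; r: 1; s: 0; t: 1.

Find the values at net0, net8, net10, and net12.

net0 = 1  net8 = 0  net10 = 1  net12 = 0

net0 = s XOR t = 0 XOR 1 = 1
net1 = net0 XOR s = 1 XOR 0 = 1
net2 = q XOR net0 = 1 XOR 1 = 0
net3 = net1 XOR p = 1 XOR 0 = 1
net4 = r XOR net2 = 1 XOR 0 = 1
net7 = net3 XNOR net2 = 1 XNOR 0 = 0
net8 = net7 AND q = 0 AND 1 = 0
net9 = NOT net7 = NOT 0 = 1
net10 = net4 XNOR net9 = 1 XNOR 1 = 1
net12 = net10 XOR net9 = 1 XOR 1 = 0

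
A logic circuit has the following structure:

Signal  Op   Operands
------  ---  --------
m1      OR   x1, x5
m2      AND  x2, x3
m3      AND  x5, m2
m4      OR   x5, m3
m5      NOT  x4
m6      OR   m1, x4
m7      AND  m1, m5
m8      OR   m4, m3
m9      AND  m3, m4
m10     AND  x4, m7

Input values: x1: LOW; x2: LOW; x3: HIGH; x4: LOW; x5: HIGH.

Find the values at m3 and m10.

m1 = x1 OR x5 = LOW OR HIGH = HIGH
m2 = x2 AND x3 = LOW AND HIGH = LOW
m3 = x5 AND m2 = HIGH AND LOW = LOW
m5 = NOT x4 = NOT LOW = HIGH
m7 = m1 AND m5 = HIGH AND HIGH = HIGH
m10 = x4 AND m7 = LOW AND HIGH = LOW

m3 = LOW, m10 = LOW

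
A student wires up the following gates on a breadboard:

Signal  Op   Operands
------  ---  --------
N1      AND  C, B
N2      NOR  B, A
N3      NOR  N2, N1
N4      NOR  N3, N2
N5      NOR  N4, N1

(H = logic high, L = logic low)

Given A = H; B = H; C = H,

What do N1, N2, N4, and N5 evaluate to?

N1 = C AND B = H AND H = H
N2 = B NOR A = H NOR H = L
N3 = N2 NOR N1 = L NOR H = L
N4 = N3 NOR N2 = L NOR L = H
N5 = N4 NOR N1 = H NOR H = L

N1 = H, N2 = L, N4 = H, N5 = L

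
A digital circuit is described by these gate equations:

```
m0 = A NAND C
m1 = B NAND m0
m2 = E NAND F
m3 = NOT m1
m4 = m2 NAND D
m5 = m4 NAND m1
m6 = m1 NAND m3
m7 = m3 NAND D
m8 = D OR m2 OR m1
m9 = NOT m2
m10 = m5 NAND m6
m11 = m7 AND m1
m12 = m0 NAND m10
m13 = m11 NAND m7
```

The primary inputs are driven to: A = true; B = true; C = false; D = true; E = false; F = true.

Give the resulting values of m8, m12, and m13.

m8 = true, m12 = true, m13 = true

m0 = A NAND C = true NAND false = true
m1 = B NAND m0 = true NAND true = false
m2 = E NAND F = false NAND true = true
m3 = NOT m1 = NOT false = true
m4 = m2 NAND D = true NAND true = false
m5 = m4 NAND m1 = false NAND false = true
m6 = m1 NAND m3 = false NAND true = true
m7 = m3 NAND D = true NAND true = false
m8 = D OR m2 OR m1 = true OR true OR false = true
m10 = m5 NAND m6 = true NAND true = false
m11 = m7 AND m1 = false AND false = false
m12 = m0 NAND m10 = true NAND false = true
m13 = m11 NAND m7 = false NAND false = true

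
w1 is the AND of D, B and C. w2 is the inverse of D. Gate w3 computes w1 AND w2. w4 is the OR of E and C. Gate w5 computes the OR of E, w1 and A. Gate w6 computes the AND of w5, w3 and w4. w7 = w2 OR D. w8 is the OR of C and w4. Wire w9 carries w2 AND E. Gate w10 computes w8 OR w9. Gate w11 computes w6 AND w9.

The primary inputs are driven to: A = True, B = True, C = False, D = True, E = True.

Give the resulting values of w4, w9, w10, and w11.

w4 = True; w9 = False; w10 = True; w11 = False

w1 = D AND B AND C = True AND True AND False = False
w2 = NOT D = NOT True = False
w3 = w1 AND w2 = False AND False = False
w4 = E OR C = True OR False = True
w5 = E OR w1 OR A = True OR False OR True = True
w6 = w5 AND w3 AND w4 = True AND False AND True = False
w8 = C OR w4 = False OR True = True
w9 = w2 AND E = False AND True = False
w10 = w8 OR w9 = True OR False = True
w11 = w6 AND w9 = False AND False = False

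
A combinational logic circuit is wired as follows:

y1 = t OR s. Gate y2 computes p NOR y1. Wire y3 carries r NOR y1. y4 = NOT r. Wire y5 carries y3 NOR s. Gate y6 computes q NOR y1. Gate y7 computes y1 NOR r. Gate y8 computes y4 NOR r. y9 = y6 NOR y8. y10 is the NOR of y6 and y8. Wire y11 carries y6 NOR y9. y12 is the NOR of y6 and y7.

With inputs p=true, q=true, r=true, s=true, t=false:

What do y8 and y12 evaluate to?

y8 = false, y12 = true

y1 = t OR s = false OR true = true
y4 = NOT r = NOT true = false
y6 = q NOR y1 = true NOR true = false
y7 = y1 NOR r = true NOR true = false
y8 = y4 NOR r = false NOR true = false
y12 = y6 NOR y7 = false NOR false = true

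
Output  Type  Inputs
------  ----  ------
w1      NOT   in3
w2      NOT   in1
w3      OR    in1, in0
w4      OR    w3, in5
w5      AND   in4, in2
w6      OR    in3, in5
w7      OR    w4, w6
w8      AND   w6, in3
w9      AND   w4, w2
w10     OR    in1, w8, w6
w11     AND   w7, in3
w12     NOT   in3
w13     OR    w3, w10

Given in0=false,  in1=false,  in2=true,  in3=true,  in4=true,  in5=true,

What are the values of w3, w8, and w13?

w3 = in1 OR in0 = false OR false = false
w6 = in3 OR in5 = true OR true = true
w8 = w6 AND in3 = true AND true = true
w10 = in1 OR w8 OR w6 = false OR true OR true = true
w13 = w3 OR w10 = false OR true = true

w3 = false, w8 = true, w13 = true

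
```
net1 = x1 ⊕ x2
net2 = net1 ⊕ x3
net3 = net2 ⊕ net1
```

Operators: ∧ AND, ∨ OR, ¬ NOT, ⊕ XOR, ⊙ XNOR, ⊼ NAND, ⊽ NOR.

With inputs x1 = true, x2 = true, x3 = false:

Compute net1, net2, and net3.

net1 = x1 XOR x2 = true XOR true = false
net2 = net1 XOR x3 = false XOR false = false
net3 = net2 XOR net1 = false XOR false = false

net1 = false, net2 = false, net3 = false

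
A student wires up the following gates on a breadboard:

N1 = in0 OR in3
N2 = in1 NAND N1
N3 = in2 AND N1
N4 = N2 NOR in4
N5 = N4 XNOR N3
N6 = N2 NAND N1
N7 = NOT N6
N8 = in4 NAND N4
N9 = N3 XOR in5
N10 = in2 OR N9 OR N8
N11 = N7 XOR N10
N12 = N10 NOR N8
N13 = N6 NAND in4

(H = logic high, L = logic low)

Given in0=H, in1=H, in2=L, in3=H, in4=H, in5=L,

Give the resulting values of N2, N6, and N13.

N2 = L, N6 = H, N13 = L

N1 = in0 OR in3 = H OR H = H
N2 = in1 NAND N1 = H NAND H = L
N6 = N2 NAND N1 = L NAND H = H
N13 = N6 NAND in4 = H NAND H = L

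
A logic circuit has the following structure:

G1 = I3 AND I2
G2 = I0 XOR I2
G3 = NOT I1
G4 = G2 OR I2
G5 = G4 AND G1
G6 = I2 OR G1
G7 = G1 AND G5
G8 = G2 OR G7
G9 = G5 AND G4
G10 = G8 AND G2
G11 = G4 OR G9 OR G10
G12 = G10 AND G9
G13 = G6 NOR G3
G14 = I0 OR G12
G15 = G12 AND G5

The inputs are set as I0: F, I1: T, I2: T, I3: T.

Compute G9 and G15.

G1 = I3 AND I2 = T AND T = T
G2 = I0 XOR I2 = F XOR T = T
G4 = G2 OR I2 = T OR T = T
G5 = G4 AND G1 = T AND T = T
G7 = G1 AND G5 = T AND T = T
G8 = G2 OR G7 = T OR T = T
G9 = G5 AND G4 = T AND T = T
G10 = G8 AND G2 = T AND T = T
G12 = G10 AND G9 = T AND T = T
G15 = G12 AND G5 = T AND T = T

G9 = T, G15 = T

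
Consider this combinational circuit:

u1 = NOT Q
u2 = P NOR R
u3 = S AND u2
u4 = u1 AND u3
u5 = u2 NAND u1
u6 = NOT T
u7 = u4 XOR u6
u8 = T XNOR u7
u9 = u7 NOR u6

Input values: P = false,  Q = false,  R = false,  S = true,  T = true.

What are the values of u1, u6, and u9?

u1 = NOT Q = NOT false = true
u2 = P NOR R = false NOR false = true
u3 = S AND u2 = true AND true = true
u4 = u1 AND u3 = true AND true = true
u6 = NOT T = NOT true = false
u7 = u4 XOR u6 = true XOR false = true
u9 = u7 NOR u6 = true NOR false = false

u1 = true, u6 = false, u9 = false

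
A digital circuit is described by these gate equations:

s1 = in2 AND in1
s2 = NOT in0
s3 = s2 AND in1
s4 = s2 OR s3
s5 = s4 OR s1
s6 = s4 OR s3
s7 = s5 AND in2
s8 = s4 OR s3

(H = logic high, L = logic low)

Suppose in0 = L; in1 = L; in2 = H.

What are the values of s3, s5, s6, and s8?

s3 = L; s5 = H; s6 = H; s8 = H

s1 = in2 AND in1 = H AND L = L
s2 = NOT in0 = NOT L = H
s3 = s2 AND in1 = H AND L = L
s4 = s2 OR s3 = H OR L = H
s5 = s4 OR s1 = H OR L = H
s6 = s4 OR s3 = H OR L = H
s8 = s4 OR s3 = H OR L = H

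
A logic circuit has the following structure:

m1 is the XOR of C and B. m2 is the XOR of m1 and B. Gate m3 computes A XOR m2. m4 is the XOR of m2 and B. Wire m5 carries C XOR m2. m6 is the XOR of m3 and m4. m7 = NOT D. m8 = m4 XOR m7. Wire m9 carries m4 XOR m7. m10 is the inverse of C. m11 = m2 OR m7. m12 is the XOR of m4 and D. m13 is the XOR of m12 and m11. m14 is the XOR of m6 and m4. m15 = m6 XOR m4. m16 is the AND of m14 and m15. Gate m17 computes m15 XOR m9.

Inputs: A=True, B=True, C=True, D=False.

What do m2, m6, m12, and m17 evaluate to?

m2 = True, m6 = False, m12 = False, m17 = True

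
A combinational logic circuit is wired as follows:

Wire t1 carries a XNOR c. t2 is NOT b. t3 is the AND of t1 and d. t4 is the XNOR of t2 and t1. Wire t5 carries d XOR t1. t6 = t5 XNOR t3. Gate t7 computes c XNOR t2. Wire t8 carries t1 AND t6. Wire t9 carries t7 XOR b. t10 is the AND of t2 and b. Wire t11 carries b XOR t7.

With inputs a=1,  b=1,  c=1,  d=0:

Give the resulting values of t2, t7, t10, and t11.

t2 = 0, t7 = 0, t10 = 0, t11 = 1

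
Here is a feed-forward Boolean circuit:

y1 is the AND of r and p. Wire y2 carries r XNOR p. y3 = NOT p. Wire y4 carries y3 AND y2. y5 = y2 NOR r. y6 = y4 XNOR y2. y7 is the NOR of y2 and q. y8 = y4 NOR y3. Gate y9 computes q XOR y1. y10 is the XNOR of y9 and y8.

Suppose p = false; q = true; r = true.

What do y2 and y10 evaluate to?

y2 = false  y10 = false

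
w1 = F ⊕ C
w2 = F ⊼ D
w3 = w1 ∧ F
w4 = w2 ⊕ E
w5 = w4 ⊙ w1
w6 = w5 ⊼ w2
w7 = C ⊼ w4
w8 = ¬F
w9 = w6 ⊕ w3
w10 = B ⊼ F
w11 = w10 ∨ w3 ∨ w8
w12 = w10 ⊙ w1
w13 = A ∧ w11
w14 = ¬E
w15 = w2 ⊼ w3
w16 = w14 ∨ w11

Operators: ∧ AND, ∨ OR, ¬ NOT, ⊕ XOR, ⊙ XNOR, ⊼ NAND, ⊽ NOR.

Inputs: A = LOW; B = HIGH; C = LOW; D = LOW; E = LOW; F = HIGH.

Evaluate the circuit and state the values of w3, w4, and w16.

w1 = F XOR C = HIGH XOR LOW = HIGH
w2 = F NAND D = HIGH NAND LOW = HIGH
w3 = w1 AND F = HIGH AND HIGH = HIGH
w4 = w2 XOR E = HIGH XOR LOW = HIGH
w8 = NOT F = NOT HIGH = LOW
w10 = B NAND F = HIGH NAND HIGH = LOW
w11 = w10 OR w3 OR w8 = LOW OR HIGH OR LOW = HIGH
w14 = NOT E = NOT LOW = HIGH
w16 = w14 OR w11 = HIGH OR HIGH = HIGH

w3 = HIGH, w4 = HIGH, w16 = HIGH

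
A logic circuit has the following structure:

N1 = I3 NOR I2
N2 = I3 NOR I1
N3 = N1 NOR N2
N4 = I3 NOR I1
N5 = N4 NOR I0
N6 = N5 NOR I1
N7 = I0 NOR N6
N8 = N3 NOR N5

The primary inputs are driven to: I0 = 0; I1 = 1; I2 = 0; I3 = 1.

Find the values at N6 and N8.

N6 = 0  N8 = 0

N1 = I3 NOR I2 = 1 NOR 0 = 0
N2 = I3 NOR I1 = 1 NOR 1 = 0
N3 = N1 NOR N2 = 0 NOR 0 = 1
N4 = I3 NOR I1 = 1 NOR 1 = 0
N5 = N4 NOR I0 = 0 NOR 0 = 1
N6 = N5 NOR I1 = 1 NOR 1 = 0
N8 = N3 NOR N5 = 1 NOR 1 = 0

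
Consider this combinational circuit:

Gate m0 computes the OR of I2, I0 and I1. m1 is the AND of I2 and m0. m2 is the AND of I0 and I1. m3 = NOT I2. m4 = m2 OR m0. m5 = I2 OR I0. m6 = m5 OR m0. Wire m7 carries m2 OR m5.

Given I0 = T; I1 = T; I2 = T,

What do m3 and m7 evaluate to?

m3 = F  m7 = T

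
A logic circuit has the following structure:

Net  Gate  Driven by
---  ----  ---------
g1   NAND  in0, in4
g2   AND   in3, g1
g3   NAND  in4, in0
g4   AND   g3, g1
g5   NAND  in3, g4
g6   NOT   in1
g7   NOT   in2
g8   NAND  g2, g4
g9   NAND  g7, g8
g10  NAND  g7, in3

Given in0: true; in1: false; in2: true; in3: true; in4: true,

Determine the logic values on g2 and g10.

g2 = false, g10 = true

g1 = in0 NAND in4 = true NAND true = false
g2 = in3 AND g1 = true AND false = false
g7 = NOT in2 = NOT true = false
g10 = g7 NAND in3 = false NAND true = true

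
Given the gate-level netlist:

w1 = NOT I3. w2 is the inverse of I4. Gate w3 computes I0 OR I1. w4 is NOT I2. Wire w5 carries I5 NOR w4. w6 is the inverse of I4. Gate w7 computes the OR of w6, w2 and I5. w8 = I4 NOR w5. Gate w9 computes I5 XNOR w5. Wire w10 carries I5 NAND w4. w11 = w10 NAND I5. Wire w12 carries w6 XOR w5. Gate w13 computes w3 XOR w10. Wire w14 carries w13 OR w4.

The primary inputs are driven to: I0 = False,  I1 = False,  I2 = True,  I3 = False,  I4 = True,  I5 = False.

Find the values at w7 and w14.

w7 = False, w14 = True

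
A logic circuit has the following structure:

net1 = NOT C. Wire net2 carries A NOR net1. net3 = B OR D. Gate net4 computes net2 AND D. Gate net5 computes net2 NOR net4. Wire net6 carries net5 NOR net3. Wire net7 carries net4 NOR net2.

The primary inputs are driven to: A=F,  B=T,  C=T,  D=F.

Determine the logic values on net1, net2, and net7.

net1 = NOT C = NOT T = F
net2 = A NOR net1 = F NOR F = T
net4 = net2 AND D = T AND F = F
net7 = net4 NOR net2 = F NOR T = F

net1 = F  net2 = T  net7 = F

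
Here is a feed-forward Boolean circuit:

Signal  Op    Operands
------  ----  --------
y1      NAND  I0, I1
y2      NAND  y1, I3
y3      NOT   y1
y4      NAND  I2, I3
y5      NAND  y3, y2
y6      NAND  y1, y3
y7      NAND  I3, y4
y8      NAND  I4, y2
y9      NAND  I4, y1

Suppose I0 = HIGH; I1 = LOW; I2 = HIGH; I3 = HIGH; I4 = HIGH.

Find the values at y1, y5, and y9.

y1 = I0 NAND I1 = HIGH NAND LOW = HIGH
y2 = y1 NAND I3 = HIGH NAND HIGH = LOW
y3 = NOT y1 = NOT HIGH = LOW
y5 = y3 NAND y2 = LOW NAND LOW = HIGH
y9 = I4 NAND y1 = HIGH NAND HIGH = LOW

y1 = HIGH, y5 = HIGH, y9 = LOW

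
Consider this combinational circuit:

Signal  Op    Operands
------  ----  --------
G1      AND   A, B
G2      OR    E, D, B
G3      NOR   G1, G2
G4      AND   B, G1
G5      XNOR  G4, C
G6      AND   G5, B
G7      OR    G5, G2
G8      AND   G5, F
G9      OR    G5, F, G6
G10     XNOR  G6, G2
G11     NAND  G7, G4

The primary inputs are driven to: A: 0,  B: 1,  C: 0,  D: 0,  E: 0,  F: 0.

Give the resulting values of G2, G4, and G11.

G1 = A AND B = 0 AND 1 = 0
G2 = E OR D OR B = 0 OR 0 OR 1 = 1
G4 = B AND G1 = 1 AND 0 = 0
G5 = G4 XNOR C = 0 XNOR 0 = 1
G7 = G5 OR G2 = 1 OR 1 = 1
G11 = G7 NAND G4 = 1 NAND 0 = 1

G2 = 1; G4 = 0; G11 = 1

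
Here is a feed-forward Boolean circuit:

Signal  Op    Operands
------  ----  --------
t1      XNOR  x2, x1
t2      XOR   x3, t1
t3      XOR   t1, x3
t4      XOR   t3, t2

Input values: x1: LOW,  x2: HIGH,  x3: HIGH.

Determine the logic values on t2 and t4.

t1 = x2 XNOR x1 = HIGH XNOR LOW = LOW
t2 = x3 XOR t1 = HIGH XOR LOW = HIGH
t3 = t1 XOR x3 = LOW XOR HIGH = HIGH
t4 = t3 XOR t2 = HIGH XOR HIGH = LOW

t2 = HIGH; t4 = LOW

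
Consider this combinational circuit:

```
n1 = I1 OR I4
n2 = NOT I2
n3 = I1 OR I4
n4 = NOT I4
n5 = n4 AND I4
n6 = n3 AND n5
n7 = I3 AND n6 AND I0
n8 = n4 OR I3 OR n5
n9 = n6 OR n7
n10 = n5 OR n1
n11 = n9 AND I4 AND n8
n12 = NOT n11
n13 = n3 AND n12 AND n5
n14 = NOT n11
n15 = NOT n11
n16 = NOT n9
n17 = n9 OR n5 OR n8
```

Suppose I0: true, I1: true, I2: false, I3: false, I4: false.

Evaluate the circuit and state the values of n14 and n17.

n3 = I1 OR I4 = true OR false = true
n4 = NOT I4 = NOT false = true
n5 = n4 AND I4 = true AND false = false
n6 = n3 AND n5 = true AND false = false
n7 = I3 AND n6 AND I0 = false AND false AND true = false
n8 = n4 OR I3 OR n5 = true OR false OR false = true
n9 = n6 OR n7 = false OR false = false
n11 = n9 AND I4 AND n8 = false AND false AND true = false
n14 = NOT n11 = NOT false = true
n17 = n9 OR n5 OR n8 = false OR false OR true = true

n14 = true  n17 = true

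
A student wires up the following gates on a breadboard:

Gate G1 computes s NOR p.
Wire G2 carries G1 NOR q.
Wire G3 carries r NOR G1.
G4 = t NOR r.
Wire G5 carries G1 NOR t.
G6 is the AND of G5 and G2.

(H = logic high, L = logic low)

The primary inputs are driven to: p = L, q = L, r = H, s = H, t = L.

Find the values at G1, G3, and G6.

G1 = s NOR p = H NOR L = L
G2 = G1 NOR q = L NOR L = H
G3 = r NOR G1 = H NOR L = L
G5 = G1 NOR t = L NOR L = H
G6 = G5 AND G2 = H AND H = H

G1 = L  G3 = L  G6 = H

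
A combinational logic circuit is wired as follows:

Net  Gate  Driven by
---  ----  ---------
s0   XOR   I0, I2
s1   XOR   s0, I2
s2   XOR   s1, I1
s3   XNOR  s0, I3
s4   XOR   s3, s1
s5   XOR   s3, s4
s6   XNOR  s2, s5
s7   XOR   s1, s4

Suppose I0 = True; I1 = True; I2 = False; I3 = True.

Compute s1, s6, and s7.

s1 = True, s6 = False, s7 = True

s0 = I0 XOR I2 = True XOR False = True
s1 = s0 XOR I2 = True XOR False = True
s2 = s1 XOR I1 = True XOR True = False
s3 = s0 XNOR I3 = True XNOR True = True
s4 = s3 XOR s1 = True XOR True = False
s5 = s3 XOR s4 = True XOR False = True
s6 = s2 XNOR s5 = False XNOR True = False
s7 = s1 XOR s4 = True XOR False = True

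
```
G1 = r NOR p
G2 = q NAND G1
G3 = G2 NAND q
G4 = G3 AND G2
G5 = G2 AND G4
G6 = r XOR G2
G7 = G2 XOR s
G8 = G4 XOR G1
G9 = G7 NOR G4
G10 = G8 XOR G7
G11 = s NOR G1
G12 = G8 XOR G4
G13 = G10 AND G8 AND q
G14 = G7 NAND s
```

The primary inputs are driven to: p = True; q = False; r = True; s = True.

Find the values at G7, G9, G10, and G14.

G7 = False; G9 = False; G10 = True; G14 = True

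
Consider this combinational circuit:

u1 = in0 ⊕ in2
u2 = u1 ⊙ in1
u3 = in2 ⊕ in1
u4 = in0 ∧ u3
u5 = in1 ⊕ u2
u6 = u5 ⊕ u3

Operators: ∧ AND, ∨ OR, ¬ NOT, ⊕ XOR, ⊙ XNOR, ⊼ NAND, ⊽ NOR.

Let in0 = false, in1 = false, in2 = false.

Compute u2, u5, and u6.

u1 = in0 XOR in2 = false XOR false = false
u2 = u1 XNOR in1 = false XNOR false = true
u3 = in2 XOR in1 = false XOR false = false
u5 = in1 XOR u2 = false XOR true = true
u6 = u5 XOR u3 = true XOR false = true

u2 = true; u5 = true; u6 = true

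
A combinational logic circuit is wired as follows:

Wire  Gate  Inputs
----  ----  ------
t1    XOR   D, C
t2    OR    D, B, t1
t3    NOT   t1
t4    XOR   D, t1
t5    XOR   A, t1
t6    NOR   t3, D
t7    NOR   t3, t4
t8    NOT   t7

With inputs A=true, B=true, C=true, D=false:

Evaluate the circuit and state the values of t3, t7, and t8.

t3 = false; t7 = false; t8 = true

t1 = D XOR C = false XOR true = true
t3 = NOT t1 = NOT true = false
t4 = D XOR t1 = false XOR true = true
t7 = t3 NOR t4 = false NOR true = false
t8 = NOT t7 = NOT false = true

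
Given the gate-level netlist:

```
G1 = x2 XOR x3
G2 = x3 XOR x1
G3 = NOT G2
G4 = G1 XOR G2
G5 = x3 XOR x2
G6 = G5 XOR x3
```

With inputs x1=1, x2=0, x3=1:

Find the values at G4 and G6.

G4 = 1, G6 = 0

G1 = x2 XOR x3 = 0 XOR 1 = 1
G2 = x3 XOR x1 = 1 XOR 1 = 0
G4 = G1 XOR G2 = 1 XOR 0 = 1
G5 = x3 XOR x2 = 1 XOR 0 = 1
G6 = G5 XOR x3 = 1 XOR 1 = 0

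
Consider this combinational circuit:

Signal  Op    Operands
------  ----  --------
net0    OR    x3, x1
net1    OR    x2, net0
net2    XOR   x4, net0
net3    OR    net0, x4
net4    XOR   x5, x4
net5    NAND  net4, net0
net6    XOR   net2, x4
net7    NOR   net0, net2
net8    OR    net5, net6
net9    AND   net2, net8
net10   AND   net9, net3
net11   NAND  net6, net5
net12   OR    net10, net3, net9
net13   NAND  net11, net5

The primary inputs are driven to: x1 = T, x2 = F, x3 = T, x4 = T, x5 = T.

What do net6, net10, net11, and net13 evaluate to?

net6 = T; net10 = F; net11 = F; net13 = T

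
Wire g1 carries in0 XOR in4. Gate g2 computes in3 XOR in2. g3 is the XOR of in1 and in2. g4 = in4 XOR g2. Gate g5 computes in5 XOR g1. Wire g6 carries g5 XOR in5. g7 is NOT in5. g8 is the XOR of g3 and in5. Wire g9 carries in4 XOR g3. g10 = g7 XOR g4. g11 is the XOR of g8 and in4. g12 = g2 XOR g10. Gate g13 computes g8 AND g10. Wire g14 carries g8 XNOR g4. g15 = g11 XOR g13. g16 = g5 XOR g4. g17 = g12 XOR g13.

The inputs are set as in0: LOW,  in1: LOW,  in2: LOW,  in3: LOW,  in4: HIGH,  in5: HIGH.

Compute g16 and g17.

g16 = HIGH, g17 = LOW

g1 = in0 XOR in4 = LOW XOR HIGH = HIGH
g2 = in3 XOR in2 = LOW XOR LOW = LOW
g3 = in1 XOR in2 = LOW XOR LOW = LOW
g4 = in4 XOR g2 = HIGH XOR LOW = HIGH
g5 = in5 XOR g1 = HIGH XOR HIGH = LOW
g7 = NOT in5 = NOT HIGH = LOW
g8 = g3 XOR in5 = LOW XOR HIGH = HIGH
g10 = g7 XOR g4 = LOW XOR HIGH = HIGH
g12 = g2 XOR g10 = LOW XOR HIGH = HIGH
g13 = g8 AND g10 = HIGH AND HIGH = HIGH
g16 = g5 XOR g4 = LOW XOR HIGH = HIGH
g17 = g12 XOR g13 = HIGH XOR HIGH = LOW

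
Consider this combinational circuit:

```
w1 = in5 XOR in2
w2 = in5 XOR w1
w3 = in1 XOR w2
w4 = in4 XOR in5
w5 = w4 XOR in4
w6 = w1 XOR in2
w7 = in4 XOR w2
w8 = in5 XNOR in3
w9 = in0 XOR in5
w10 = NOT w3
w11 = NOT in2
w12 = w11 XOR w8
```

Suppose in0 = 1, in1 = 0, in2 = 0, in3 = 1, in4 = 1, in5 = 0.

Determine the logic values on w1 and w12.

w1 = 0, w12 = 1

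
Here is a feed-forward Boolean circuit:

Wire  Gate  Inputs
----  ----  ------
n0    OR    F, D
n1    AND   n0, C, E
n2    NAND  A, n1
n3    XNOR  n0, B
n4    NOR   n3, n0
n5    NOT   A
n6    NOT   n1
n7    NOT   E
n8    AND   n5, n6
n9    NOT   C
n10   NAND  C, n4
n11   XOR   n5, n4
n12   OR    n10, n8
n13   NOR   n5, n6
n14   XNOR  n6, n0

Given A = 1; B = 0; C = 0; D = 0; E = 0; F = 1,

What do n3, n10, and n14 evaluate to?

n3 = 0, n10 = 1, n14 = 1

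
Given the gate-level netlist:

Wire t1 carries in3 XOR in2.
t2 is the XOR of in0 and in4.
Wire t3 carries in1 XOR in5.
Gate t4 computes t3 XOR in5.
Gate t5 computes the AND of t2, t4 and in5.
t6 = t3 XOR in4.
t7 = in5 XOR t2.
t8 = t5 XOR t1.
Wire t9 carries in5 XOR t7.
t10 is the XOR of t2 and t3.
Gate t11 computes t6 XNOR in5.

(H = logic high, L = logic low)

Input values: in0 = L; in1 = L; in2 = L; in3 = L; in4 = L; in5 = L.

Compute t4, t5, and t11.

t4 = L, t5 = L, t11 = H

t2 = in0 XOR in4 = L XOR L = L
t3 = in1 XOR in5 = L XOR L = L
t4 = t3 XOR in5 = L XOR L = L
t5 = t2 AND t4 AND in5 = L AND L AND L = L
t6 = t3 XOR in4 = L XOR L = L
t11 = t6 XNOR in5 = L XNOR L = H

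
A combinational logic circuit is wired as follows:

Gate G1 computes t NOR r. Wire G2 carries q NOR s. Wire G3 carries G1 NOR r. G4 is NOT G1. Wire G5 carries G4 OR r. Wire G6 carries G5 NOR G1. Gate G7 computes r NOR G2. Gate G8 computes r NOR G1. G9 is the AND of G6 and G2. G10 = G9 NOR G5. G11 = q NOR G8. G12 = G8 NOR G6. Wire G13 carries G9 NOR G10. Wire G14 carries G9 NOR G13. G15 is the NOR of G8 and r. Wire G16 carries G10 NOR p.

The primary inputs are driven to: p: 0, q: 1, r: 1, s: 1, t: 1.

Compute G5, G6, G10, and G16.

G5 = 1, G6 = 0, G10 = 0, G16 = 1

G1 = t NOR r = 1 NOR 1 = 0
G2 = q NOR s = 1 NOR 1 = 0
G4 = NOT G1 = NOT 0 = 1
G5 = G4 OR r = 1 OR 1 = 1
G6 = G5 NOR G1 = 1 NOR 0 = 0
G9 = G6 AND G2 = 0 AND 0 = 0
G10 = G9 NOR G5 = 0 NOR 1 = 0
G16 = G10 NOR p = 0 NOR 0 = 1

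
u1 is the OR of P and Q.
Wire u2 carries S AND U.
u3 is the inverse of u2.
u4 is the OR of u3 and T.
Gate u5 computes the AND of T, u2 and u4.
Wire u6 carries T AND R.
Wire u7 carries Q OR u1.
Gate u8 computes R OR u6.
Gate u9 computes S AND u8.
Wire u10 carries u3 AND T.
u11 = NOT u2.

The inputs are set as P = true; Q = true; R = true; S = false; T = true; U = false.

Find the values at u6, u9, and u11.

u6 = true, u9 = false, u11 = true

u2 = S AND U = false AND false = false
u6 = T AND R = true AND true = true
u8 = R OR u6 = true OR true = true
u9 = S AND u8 = false AND true = false
u11 = NOT u2 = NOT false = true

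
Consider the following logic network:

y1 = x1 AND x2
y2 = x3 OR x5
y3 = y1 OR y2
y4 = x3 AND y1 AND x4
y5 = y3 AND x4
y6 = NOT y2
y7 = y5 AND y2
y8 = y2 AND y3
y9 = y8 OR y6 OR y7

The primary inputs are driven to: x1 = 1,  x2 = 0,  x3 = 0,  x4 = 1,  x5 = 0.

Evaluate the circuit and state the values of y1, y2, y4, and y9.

y1 = x1 AND x2 = 1 AND 0 = 0
y2 = x3 OR x5 = 0 OR 0 = 0
y3 = y1 OR y2 = 0 OR 0 = 0
y4 = x3 AND y1 AND x4 = 0 AND 0 AND 1 = 0
y5 = y3 AND x4 = 0 AND 1 = 0
y6 = NOT y2 = NOT 0 = 1
y7 = y5 AND y2 = 0 AND 0 = 0
y8 = y2 AND y3 = 0 AND 0 = 0
y9 = y8 OR y6 OR y7 = 0 OR 1 OR 0 = 1

y1 = 0, y2 = 0, y4 = 0, y9 = 1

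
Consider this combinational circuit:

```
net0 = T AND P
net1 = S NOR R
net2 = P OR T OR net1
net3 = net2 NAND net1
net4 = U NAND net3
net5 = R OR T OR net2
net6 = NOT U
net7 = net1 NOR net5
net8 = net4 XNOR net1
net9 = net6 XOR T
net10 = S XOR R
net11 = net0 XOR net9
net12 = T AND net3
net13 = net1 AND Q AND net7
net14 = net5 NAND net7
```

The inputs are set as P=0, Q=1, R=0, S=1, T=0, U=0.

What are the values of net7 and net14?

net1 = S NOR R = 1 NOR 0 = 0
net2 = P OR T OR net1 = 0 OR 0 OR 0 = 0
net5 = R OR T OR net2 = 0 OR 0 OR 0 = 0
net7 = net1 NOR net5 = 0 NOR 0 = 1
net14 = net5 NAND net7 = 0 NAND 1 = 1

net7 = 1, net14 = 1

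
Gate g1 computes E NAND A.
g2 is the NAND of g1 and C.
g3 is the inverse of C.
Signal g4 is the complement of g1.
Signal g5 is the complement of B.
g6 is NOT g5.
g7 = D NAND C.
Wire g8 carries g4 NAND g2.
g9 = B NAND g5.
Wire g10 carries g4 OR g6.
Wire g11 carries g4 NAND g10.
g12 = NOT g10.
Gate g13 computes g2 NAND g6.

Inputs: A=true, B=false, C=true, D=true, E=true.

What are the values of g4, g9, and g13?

g1 = E NAND A = true NAND true = false
g2 = g1 NAND C = false NAND true = true
g4 = NOT g1 = NOT false = true
g5 = NOT B = NOT false = true
g6 = NOT g5 = NOT true = false
g9 = B NAND g5 = false NAND true = true
g13 = g2 NAND g6 = true NAND false = true

g4 = true, g9 = true, g13 = true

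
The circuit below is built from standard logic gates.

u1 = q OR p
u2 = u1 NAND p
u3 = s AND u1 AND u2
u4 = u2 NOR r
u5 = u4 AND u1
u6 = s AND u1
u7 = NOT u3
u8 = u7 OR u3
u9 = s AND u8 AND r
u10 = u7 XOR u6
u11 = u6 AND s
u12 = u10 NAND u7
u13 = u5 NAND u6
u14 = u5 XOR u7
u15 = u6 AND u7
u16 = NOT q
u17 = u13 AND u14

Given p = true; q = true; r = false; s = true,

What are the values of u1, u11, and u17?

u1 = q OR p = true OR true = true
u2 = u1 NAND p = true NAND true = false
u3 = s AND u1 AND u2 = true AND true AND false = false
u4 = u2 NOR r = false NOR false = true
u5 = u4 AND u1 = true AND true = true
u6 = s AND u1 = true AND true = true
u7 = NOT u3 = NOT false = true
u11 = u6 AND s = true AND true = true
u13 = u5 NAND u6 = true NAND true = false
u14 = u5 XOR u7 = true XOR true = false
u17 = u13 AND u14 = false AND false = false

u1 = true; u11 = true; u17 = false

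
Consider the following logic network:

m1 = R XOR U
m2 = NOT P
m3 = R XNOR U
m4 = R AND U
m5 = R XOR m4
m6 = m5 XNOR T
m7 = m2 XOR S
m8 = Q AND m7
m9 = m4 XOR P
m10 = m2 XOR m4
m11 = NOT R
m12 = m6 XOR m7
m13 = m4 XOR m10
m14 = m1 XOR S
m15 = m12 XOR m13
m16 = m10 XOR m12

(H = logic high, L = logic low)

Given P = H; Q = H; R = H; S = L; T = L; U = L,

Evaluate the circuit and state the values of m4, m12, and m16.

m2 = NOT P = NOT H = L
m4 = R AND U = H AND L = L
m5 = R XOR m4 = H XOR L = H
m6 = m5 XNOR T = H XNOR L = L
m7 = m2 XOR S = L XOR L = L
m10 = m2 XOR m4 = L XOR L = L
m12 = m6 XOR m7 = L XOR L = L
m16 = m10 XOR m12 = L XOR L = L

m4 = L; m12 = L; m16 = L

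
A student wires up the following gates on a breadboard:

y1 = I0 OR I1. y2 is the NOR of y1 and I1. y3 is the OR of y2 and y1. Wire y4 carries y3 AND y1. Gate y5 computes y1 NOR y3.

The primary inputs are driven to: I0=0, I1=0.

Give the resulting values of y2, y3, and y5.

y2 = 1, y3 = 1, y5 = 0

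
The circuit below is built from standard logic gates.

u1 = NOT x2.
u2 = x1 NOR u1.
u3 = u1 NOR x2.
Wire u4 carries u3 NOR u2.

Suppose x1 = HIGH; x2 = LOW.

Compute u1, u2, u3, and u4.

u1 = HIGH, u2 = LOW, u3 = LOW, u4 = HIGH

u1 = NOT x2 = NOT LOW = HIGH
u2 = x1 NOR u1 = HIGH NOR HIGH = LOW
u3 = u1 NOR x2 = HIGH NOR LOW = LOW
u4 = u3 NOR u2 = LOW NOR LOW = HIGH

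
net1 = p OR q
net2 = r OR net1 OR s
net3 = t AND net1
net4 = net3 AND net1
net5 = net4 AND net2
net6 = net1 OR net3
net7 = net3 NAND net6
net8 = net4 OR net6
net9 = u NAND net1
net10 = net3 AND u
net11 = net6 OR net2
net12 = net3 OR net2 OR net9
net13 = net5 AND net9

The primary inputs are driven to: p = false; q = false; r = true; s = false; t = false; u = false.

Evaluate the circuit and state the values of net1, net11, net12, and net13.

net1 = p OR q = false OR false = false
net2 = r OR net1 OR s = true OR false OR false = true
net3 = t AND net1 = false AND false = false
net4 = net3 AND net1 = false AND false = false
net5 = net4 AND net2 = false AND true = false
net6 = net1 OR net3 = false OR false = false
net9 = u NAND net1 = false NAND false = true
net11 = net6 OR net2 = false OR true = true
net12 = net3 OR net2 OR net9 = false OR true OR true = true
net13 = net5 AND net9 = false AND true = false

net1 = false, net11 = true, net12 = true, net13 = false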